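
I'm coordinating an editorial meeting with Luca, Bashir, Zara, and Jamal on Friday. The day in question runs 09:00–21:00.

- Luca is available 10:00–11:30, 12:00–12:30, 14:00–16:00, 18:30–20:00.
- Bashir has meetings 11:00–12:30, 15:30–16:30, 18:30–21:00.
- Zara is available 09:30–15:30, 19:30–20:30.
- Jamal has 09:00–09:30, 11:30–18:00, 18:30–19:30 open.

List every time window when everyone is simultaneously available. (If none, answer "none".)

14:00-15:30

Luca free: 10:00-11:30, 12:00-12:30, 14:00-16:00, 18:30-20:00.
Bashir free: 09:00-11:00, 12:30-15:30, 16:30-18:30 (invert busy blocks within the working day).
Zara free: 09:30-15:30, 19:30-20:30.
Jamal free: 09:00-09:30, 11:30-18:00, 18:30-19:30.
Luca ∩ Bashir: 10:00-11:00, 14:00-15:30.
Luca ∩ Bashir ∩ Zara: 10:00-11:00, 14:00-15:30.
Luca ∩ Bashir ∩ Zara ∩ Jamal: 14:00-15:30.
Those are the intersection windows.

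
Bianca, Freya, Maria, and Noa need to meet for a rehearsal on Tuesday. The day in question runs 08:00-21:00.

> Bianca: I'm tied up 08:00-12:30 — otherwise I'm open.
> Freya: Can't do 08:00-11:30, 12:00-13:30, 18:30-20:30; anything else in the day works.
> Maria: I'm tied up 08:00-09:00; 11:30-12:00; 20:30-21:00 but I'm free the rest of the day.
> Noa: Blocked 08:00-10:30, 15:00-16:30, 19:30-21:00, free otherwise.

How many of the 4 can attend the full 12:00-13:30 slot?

2

Bianca free: 12:30-21:00 (invert busy blocks within the working day).
Freya free: 11:30-12:00, 13:30-18:30, 20:30-21:00 (invert busy blocks within the working day).
Maria free: 09:00-11:30, 12:00-20:30 (invert busy blocks within the working day).
Noa free: 10:30-15:00, 16:30-19:30 (invert busy blocks within the working day).
Maria and Noa can make the full 12:00-13:30 slot — that's 2.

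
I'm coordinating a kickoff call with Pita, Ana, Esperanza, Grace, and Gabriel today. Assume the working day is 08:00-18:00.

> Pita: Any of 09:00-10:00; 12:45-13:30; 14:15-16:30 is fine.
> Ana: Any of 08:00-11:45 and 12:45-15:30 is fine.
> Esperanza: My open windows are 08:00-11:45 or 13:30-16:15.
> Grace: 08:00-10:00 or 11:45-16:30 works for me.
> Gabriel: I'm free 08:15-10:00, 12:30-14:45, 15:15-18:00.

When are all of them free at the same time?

09:00-10:00, 14:15-14:45, 15:15-15:30

Pita ∩ Ana: 09:00-10:00, 12:45-13:30, 14:15-15:30.
Pita ∩ Ana ∩ Esperanza: 09:00-10:00, 14:15-15:30.
Pita ∩ Ana ∩ Esperanza ∩ Grace: 09:00-10:00, 14:15-15:30.
Pita ∩ Ana ∩ Esperanza ∩ Grace ∩ Gabriel: 09:00-10:00, 14:15-14:45, 15:15-15:30.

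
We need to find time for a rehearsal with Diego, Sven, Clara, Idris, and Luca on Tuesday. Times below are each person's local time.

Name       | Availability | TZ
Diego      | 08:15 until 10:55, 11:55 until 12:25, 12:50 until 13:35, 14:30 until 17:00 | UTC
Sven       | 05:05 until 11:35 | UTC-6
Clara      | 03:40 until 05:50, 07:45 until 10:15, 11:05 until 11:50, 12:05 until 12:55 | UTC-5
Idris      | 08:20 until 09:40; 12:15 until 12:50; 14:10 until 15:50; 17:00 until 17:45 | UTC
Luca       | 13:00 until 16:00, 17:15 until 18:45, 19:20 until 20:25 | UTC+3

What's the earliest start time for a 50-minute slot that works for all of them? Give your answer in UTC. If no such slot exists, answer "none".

none

Diego in UTC: 08:15-10:55, 11:55-12:25, 12:50-13:35, 14:30-17:00.
Sven in UTC: 11:05-17:35 (add 6h to convert from UTC-6).
Clara in UTC: 08:40-10:50, 12:45-15:15, 16:05-16:50, 17:05-17:55 (add 5h to convert from UTC-5).
Idris in UTC: 08:20-09:40, 12:15-12:50, 14:10-15:50, 17:00-17:45.
Luca in UTC: 10:00-13:00, 14:15-15:45, 16:20-17:25 (subtract 3h to convert from UTC+3).
Diego ∩ Sven: 11:55-12:25, 12:50-13:35, 14:30-17:00.
Diego ∩ Sven ∩ Clara: 12:50-13:35, 14:30-15:15, 16:05-16:50.
Diego ∩ Sven ∩ Clara ∩ Idris: 14:30-15:15.
Diego ∩ Sven ∩ Clara ∩ Idris ∩ Luca: 14:30-15:15.
No common window is at least 50 minutes long.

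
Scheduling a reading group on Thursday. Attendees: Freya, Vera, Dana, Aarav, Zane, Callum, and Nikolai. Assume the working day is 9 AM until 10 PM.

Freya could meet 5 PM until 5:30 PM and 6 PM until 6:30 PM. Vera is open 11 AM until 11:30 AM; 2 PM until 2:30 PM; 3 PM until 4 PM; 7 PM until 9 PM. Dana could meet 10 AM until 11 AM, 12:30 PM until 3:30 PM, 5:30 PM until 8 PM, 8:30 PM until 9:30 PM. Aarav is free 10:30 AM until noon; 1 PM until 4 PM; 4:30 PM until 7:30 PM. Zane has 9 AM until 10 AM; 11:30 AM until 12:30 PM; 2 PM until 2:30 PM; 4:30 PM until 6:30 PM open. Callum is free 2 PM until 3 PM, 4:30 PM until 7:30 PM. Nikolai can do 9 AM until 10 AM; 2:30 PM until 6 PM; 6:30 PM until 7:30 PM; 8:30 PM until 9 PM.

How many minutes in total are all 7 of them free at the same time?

0

Freya ∩ Vera: ∅.
Freya ∩ Vera ∩ Dana: ∅.
Freya ∩ Vera ∩ Dana ∩ Aarav: ∅.
Freya ∩ Vera ∩ Dana ∩ Aarav ∩ Zane: ∅.
Freya ∩ Vera ∩ Dana ∩ Aarav ∩ Zane ∩ Callum: ∅.
Freya ∩ Vera ∩ Dana ∩ Aarav ∩ Zane ∩ Callum ∩ Nikolai: ∅.
There is no time when everyone is free.
There is no common window, so the total is 0 minutes.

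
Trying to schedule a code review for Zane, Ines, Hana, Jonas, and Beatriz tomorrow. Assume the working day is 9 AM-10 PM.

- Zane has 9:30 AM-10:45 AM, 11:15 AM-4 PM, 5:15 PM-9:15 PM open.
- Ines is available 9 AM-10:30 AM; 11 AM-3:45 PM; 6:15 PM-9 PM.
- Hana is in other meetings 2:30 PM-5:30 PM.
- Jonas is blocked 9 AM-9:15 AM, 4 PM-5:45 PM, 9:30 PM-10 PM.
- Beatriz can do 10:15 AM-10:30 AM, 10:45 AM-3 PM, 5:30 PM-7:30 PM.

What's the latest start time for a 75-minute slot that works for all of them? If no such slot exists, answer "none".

Zane free: 09:30-10:45, 11:15-16:00, 17:15-21:15.
Ines free: 09:00-10:30, 11:00-15:45, 18:15-21:00.
Hana free: 09:00-14:30, 17:30-22:00 (invert busy blocks within the working day).
Jonas free: 09:15-16:00, 17:45-21:30 (invert busy blocks within the working day).
Beatriz free: 10:15-10:30, 10:45-15:00, 17:30-19:30.
Zane ∩ Ines: 09:30-10:30, 11:15-15:45, 18:15-21:00.
Zane ∩ Ines ∩ Hana: 09:30-10:30, 11:15-14:30, 18:15-21:00.
Zane ∩ Ines ∩ Hana ∩ Jonas: 09:30-10:30, 11:15-14:30, 18:15-21:00.
Zane ∩ Ines ∩ Hana ∩ Jonas ∩ Beatriz: 10:15-10:30, 11:15-14:30, 18:15-19:30.
Those are the intersection windows.
The last common window of at least 75 minutes is 18:15-19:30; a 75-minute meeting can start as late as 18:15 and still end by 19:30.

18:15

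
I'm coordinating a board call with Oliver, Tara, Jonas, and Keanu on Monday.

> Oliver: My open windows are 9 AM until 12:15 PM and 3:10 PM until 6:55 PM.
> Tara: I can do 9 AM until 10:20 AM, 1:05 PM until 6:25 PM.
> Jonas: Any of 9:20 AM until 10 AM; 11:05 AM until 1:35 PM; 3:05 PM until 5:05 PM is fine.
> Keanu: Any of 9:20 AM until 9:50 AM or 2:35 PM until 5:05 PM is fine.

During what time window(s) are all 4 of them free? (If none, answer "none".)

Oliver ∩ Tara: 09:00-10:20, 15:10-18:25.
Oliver ∩ Tara ∩ Jonas: 09:20-10:00, 15:10-17:05.
Oliver ∩ Tara ∩ Jonas ∩ Keanu: 09:20-09:50, 15:10-17:05.

09:20-09:50, 15:10-17:05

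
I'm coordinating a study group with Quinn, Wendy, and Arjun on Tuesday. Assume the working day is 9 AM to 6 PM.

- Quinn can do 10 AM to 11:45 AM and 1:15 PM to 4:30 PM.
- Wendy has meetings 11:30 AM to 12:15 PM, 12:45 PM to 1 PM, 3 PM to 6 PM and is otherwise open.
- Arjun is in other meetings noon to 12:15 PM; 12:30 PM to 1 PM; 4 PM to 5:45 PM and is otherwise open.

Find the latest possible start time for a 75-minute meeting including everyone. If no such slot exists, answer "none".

Quinn free: 10:00-11:45, 13:15-16:30.
Wendy free: 09:00-11:30, 12:15-12:45, 13:00-15:00 (invert busy blocks within the working day).
Arjun free: 09:00-12:00, 12:15-12:30, 13:00-16:00, 17:45-18:00 (invert busy blocks within the working day).
Quinn ∩ Wendy: 10:00-11:30, 13:15-15:00.
Quinn ∩ Wendy ∩ Arjun: 10:00-11:30, 13:15-15:00.
The last common window of at least 75 minutes is 13:15-15:00; a 75-minute meeting can start as late as 13:45 and still end by 15:00.

13:45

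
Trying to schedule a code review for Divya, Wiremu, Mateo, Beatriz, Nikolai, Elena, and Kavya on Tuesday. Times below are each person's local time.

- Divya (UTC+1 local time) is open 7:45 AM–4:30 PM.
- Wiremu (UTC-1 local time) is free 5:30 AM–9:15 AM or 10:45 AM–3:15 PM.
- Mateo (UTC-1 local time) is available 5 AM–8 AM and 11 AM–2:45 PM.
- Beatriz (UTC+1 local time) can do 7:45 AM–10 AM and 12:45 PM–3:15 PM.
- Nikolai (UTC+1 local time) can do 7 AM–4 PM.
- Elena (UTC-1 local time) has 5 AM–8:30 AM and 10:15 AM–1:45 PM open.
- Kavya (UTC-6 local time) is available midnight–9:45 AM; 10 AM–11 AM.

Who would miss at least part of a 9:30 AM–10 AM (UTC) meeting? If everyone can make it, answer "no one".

Beatriz, Elena, Mateo

Divya in UTC: 06:45-15:30 (subtract 1h to convert from UTC+1).
Wiremu in UTC: 06:30-10:15, 11:45-16:15 (add 1h to convert from UTC-1).
Mateo in UTC: 06:00-09:00, 12:00-15:45 (add 1h to convert from UTC-1).
Beatriz in UTC: 06:45-09:00, 11:45-14:15 (subtract 1h to convert from UTC+1).
Nikolai in UTC: 06:00-15:00 (subtract 1h to convert from UTC+1).
Elena in UTC: 06:00-09:30, 11:15-14:45 (add 1h to convert from UTC-1).
Kavya in UTC: 06:00-15:45, 16:00-17:00 (add 6h to convert from UTC-6).
Divya: free for 09:30-10:00. Wiremu: free for 09:30-10:00. Mateo: not fully free for 09:30-10:00. Beatriz: not fully free for 09:30-10:00. Nikolai: free for 09:30-10:00. Elena: not fully free for 09:30-10:00. Kavya: free for 09:30-10:00.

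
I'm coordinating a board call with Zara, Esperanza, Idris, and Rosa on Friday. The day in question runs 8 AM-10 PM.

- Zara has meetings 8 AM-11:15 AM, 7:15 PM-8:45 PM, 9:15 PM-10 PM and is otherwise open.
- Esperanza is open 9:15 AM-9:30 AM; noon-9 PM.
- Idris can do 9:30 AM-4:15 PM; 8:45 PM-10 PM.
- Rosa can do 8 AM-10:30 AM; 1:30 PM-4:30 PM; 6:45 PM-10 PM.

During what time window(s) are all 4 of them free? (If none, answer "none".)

13:30-16:15, 20:45-21:00

Zara free: 11:15-19:15, 20:45-21:15 (invert busy blocks within the working day).
Esperanza free: 09:15-09:30, 12:00-21:00.
Idris free: 09:30-16:15, 20:45-22:00.
Rosa free: 08:00-10:30, 13:30-16:30, 18:45-22:00.
Zara ∩ Esperanza: 12:00-19:15, 20:45-21:00.
Zara ∩ Esperanza ∩ Idris: 12:00-16:15, 20:45-21:00.
Zara ∩ Esperanza ∩ Idris ∩ Rosa: 13:30-16:15, 20:45-21:00.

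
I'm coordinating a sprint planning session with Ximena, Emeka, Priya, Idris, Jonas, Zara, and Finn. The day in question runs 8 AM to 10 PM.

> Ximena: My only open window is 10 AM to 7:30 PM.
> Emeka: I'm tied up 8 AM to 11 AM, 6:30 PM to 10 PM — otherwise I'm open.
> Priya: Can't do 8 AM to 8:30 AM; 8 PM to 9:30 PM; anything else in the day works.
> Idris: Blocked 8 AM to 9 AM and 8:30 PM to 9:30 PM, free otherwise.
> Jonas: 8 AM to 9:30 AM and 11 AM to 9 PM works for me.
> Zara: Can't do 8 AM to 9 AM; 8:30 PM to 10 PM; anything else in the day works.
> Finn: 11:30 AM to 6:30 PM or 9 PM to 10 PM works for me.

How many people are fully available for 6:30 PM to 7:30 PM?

Ximena free: 10:00-19:30.
Emeka free: 11:00-18:30 (invert busy blocks within the working day).
Priya free: 08:30-20:00, 21:30-22:00 (invert busy blocks within the working day).
Idris free: 09:00-20:30, 21:30-22:00 (invert busy blocks within the working day).
Jonas free: 08:00-09:30, 11:00-21:00.
Zara free: 09:00-20:30 (invert busy blocks within the working day).
Finn free: 11:30-18:30, 21:00-22:00.
Ximena, Priya, Idris, Jonas, and Zara can make the full 18:30-19:30 slot — that's 5.

5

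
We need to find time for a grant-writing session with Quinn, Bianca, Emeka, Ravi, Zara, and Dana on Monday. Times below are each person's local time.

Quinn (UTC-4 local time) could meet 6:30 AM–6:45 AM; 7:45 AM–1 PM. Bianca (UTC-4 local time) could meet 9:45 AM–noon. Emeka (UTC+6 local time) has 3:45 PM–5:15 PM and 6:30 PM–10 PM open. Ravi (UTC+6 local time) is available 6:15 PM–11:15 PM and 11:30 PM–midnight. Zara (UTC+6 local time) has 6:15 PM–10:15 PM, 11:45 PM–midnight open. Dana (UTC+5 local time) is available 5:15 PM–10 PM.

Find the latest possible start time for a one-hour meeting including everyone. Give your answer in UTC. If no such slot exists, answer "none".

Quinn in UTC: 10:30-10:45, 11:45-17:00 (add 4h to convert from UTC-4).
Bianca in UTC: 13:45-16:00 (add 4h to convert from UTC-4).
Emeka in UTC: 09:45-11:15, 12:30-16:00 (subtract 6h to convert from UTC+6).
Ravi in UTC: 12:15-17:15, 17:30-18:00 (subtract 6h to convert from UTC+6).
Zara in UTC: 12:15-16:15, 17:45-18:00 (subtract 6h to convert from UTC+6).
Dana in UTC: 12:15-17:00 (subtract 5h to convert from UTC+5).
Quinn ∩ Bianca: 13:45-16:00.
Quinn ∩ Bianca ∩ Emeka: 13:45-16:00.
Quinn ∩ Bianca ∩ Emeka ∩ Ravi: 13:45-16:00.
Quinn ∩ Bianca ∩ Emeka ∩ Ravi ∩ Zara: 13:45-16:00.
Quinn ∩ Bianca ∩ Emeka ∩ Ravi ∩ Zara ∩ Dana: 13:45-16:00.
The last common window of at least 60 minutes is 13:45-16:00; a 60-minute meeting can start as late as 15:00 and still end by 16:00.

15:00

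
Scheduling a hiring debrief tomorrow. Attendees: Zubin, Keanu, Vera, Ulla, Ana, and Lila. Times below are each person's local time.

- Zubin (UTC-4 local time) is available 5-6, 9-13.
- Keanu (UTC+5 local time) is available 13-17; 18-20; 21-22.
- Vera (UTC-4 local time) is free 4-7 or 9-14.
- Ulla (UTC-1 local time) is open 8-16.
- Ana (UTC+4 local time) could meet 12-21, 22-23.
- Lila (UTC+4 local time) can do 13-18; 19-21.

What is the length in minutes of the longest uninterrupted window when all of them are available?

Zubin in UTC: 09:00-10:00, 13:00-17:00 (add 4h to convert from UTC-4).
Keanu in UTC: 08:00-12:00, 13:00-15:00, 16:00-17:00 (subtract 5h to convert from UTC+5).
Vera in UTC: 08:00-11:00, 13:00-18:00 (add 4h to convert from UTC-4).
Ulla in UTC: 09:00-17:00 (add 1h to convert from UTC-1).
Ana in UTC: 08:00-17:00, 18:00-19:00 (subtract 4h to convert from UTC+4).
Lila in UTC: 09:00-14:00, 15:00-17:00 (subtract 4h to convert from UTC+4).
Zubin ∩ Keanu: 09:00-10:00, 13:00-15:00, 16:00-17:00.
Zubin ∩ Keanu ∩ Vera: 09:00-10:00, 13:00-15:00, 16:00-17:00.
Zubin ∩ Keanu ∩ Vera ∩ Ulla: 09:00-10:00, 13:00-15:00, 16:00-17:00.
Zubin ∩ Keanu ∩ Vera ∩ Ulla ∩ Ana: 09:00-10:00, 13:00-15:00, 16:00-17:00.
Zubin ∩ Keanu ∩ Vera ∩ Ulla ∩ Ana ∩ Lila: 09:00-10:00, 13:00-14:00, 16:00-17:00.
Those are the intersection windows.
The longest is 09:00-10:00 at 60 minutes.

60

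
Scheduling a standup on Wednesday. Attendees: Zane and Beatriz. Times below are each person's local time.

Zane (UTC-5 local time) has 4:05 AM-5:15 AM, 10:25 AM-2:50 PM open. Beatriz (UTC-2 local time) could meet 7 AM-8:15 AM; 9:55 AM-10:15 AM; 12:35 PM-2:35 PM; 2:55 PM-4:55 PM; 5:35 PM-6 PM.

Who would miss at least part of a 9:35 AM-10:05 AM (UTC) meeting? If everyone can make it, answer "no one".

no one

Zane in UTC: 09:05-10:15, 15:25-19:50 (add 5h to convert from UTC-5).
Beatriz in UTC: 09:00-10:15, 11:55-12:15, 14:35-16:35, 16:55-18:55, 19:35-20:00 (add 2h to convert from UTC-2).
Zane: free for 09:35-10:05. Beatriz: free for 09:35-10:05.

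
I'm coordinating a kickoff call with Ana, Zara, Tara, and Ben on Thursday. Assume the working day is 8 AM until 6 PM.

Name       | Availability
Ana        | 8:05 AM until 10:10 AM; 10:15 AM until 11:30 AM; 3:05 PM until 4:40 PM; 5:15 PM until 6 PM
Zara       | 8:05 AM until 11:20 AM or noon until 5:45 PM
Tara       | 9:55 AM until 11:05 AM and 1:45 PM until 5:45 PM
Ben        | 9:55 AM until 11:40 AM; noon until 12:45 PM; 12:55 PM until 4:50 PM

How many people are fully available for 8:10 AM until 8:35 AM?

Ana and Zara can make the full 08:10-08:35 slot — that's 2.

2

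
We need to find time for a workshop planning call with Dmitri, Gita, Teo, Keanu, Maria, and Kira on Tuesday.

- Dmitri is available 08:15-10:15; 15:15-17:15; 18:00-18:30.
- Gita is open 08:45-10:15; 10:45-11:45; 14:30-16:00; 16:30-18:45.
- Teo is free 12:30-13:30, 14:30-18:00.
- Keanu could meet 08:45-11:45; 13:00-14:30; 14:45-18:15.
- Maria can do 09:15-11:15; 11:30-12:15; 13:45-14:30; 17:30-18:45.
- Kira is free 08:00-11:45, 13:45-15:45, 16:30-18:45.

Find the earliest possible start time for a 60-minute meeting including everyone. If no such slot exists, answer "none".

none

Dmitri ∩ Gita: 08:45-10:15, 15:15-16:00, 16:30-17:15, 18:00-18:30.
Dmitri ∩ Gita ∩ Teo: 15:15-16:00, 16:30-17:15.
Dmitri ∩ Gita ∩ Teo ∩ Keanu: 15:15-16:00, 16:30-17:15.
Dmitri ∩ Gita ∩ Teo ∩ Keanu ∩ Maria: ∅.
Dmitri ∩ Gita ∩ Teo ∩ Keanu ∩ Maria ∩ Kira: ∅.
There is no time when everyone is free.
No common window is at least 60 minutes long.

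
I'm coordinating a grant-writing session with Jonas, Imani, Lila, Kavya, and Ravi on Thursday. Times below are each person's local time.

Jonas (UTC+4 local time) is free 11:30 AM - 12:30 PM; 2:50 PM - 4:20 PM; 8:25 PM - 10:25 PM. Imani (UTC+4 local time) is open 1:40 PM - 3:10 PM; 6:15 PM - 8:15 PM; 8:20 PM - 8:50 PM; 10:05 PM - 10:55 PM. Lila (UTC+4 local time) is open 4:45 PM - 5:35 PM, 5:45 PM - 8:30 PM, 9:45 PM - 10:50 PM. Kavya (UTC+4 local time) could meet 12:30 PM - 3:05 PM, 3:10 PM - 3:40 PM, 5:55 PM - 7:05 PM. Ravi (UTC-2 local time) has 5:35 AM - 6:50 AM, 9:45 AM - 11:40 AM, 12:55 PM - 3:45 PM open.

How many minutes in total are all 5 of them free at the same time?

Jonas in UTC: 07:30-08:30, 10:50-12:20, 16:25-18:25 (subtract 4h to convert from UTC+4).
Imani in UTC: 09:40-11:10, 14:15-16:15, 16:20-16:50, 18:05-18:55 (subtract 4h to convert from UTC+4).
Lila in UTC: 12:45-13:35, 13:45-16:30, 17:45-18:50 (subtract 4h to convert from UTC+4).
Kavya in UTC: 08:30-11:05, 11:10-11:40, 13:55-15:05 (subtract 4h to convert from UTC+4).
Ravi in UTC: 07:35-08:50, 11:45-13:40, 14:55-17:45 (add 2h to convert from UTC-2).
Jonas ∩ Imani: 10:50-11:10, 16:25-16:50, 18:05-18:25.
Jonas ∩ Imani ∩ Lila: 16:25-16:30, 18:05-18:25.
Jonas ∩ Imani ∩ Lila ∩ Kavya: ∅.
Jonas ∩ Imani ∩ Lila ∩ Kavya ∩ Ravi: ∅.
There is no time when everyone is free.
There is no common window, so the total is 0 minutes.

0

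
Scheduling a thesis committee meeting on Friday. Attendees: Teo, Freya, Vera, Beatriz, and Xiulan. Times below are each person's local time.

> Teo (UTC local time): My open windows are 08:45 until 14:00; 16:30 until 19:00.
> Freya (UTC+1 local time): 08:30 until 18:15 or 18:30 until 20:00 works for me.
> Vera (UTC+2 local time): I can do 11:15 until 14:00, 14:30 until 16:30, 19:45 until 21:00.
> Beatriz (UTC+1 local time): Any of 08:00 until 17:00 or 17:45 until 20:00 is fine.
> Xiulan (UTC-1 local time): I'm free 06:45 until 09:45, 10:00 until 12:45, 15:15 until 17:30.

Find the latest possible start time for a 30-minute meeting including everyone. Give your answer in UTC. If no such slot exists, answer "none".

18:00

Teo in UTC: 08:45-14:00, 16:30-19:00.
Freya in UTC: 07:30-17:15, 17:30-19:00 (subtract 1h to convert from UTC+1).
Vera in UTC: 09:15-12:00, 12:30-14:30, 17:45-19:00 (subtract 2h to convert from UTC+2).
Beatriz in UTC: 07:00-16:00, 16:45-19:00 (subtract 1h to convert from UTC+1).
Xiulan in UTC: 07:45-10:45, 11:00-13:45, 16:15-18:30 (add 1h to convert from UTC-1).
Teo ∩ Freya: 08:45-14:00, 16:30-17:15, 17:30-19:00.
Teo ∩ Freya ∩ Vera: 09:15-12:00, 12:30-14:00, 17:45-19:00.
Teo ∩ Freya ∩ Vera ∩ Beatriz: 09:15-12:00, 12:30-14:00, 17:45-19:00.
Teo ∩ Freya ∩ Vera ∩ Beatriz ∩ Xiulan: 09:15-10:45, 11:00-12:00, 12:30-13:45, 17:45-18:30.
So the common availability across everyone is 09:15-10:45, 11:00-12:00, 12:30-13:45, 17:45-18:30.
The last common window of at least 30 minutes is 17:45-18:30; a 30-minute meeting can start as late as 18:00 and still end by 18:30.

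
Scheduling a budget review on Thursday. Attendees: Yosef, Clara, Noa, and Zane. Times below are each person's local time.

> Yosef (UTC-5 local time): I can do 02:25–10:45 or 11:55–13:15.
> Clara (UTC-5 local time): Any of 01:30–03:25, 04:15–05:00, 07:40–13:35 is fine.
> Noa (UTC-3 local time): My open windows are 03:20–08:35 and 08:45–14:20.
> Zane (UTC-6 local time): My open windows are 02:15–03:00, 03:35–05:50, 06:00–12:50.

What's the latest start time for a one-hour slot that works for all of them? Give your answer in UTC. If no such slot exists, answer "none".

14:45

Yosef in UTC: 07:25-15:45, 16:55-18:15 (add 5h to convert from UTC-5).
Clara in UTC: 06:30-08:25, 09:15-10:00, 12:40-18:35 (add 5h to convert from UTC-5).
Noa in UTC: 06:20-11:35, 11:45-17:20 (add 3h to convert from UTC-3).
Zane in UTC: 08:15-09:00, 09:35-11:50, 12:00-18:50 (add 6h to convert from UTC-6).
Yosef ∩ Clara: 07:25-08:25, 09:15-10:00, 12:40-15:45, 16:55-18:15.
Yosef ∩ Clara ∩ Noa: 07:25-08:25, 09:15-10:00, 12:40-15:45, 16:55-17:20.
Yosef ∩ Clara ∩ Noa ∩ Zane: 08:15-08:25, 09:35-10:00, 12:40-15:45, 16:55-17:20.
Those are the intersection windows.
The last common window of at least 60 minutes is 12:40-15:45; a 60-minute meeting can start as late as 14:45 and still end by 15:45.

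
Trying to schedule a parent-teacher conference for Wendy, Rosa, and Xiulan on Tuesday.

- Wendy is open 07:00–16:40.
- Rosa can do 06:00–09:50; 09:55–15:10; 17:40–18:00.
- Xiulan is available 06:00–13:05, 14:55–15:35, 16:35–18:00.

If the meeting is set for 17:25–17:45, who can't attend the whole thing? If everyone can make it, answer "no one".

Wendy: not fully free for 17:25-17:45. Rosa: not fully free for 17:25-17:45. Xiulan: free for 17:25-17:45.

Rosa, Wendy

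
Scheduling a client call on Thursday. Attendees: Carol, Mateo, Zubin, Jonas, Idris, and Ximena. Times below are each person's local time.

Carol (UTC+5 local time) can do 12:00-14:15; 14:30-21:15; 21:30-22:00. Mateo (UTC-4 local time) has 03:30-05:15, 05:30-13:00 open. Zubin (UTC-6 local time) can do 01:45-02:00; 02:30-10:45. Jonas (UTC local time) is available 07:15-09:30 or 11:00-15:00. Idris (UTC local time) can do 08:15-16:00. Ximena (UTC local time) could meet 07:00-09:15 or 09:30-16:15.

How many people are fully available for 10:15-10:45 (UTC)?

Carol in UTC: 07:00-09:15, 09:30-16:15, 16:30-17:00 (subtract 5h to convert from UTC+5).
Mateo in UTC: 07:30-09:15, 09:30-17:00 (add 4h to convert from UTC-4).
Zubin in UTC: 07:45-08:00, 08:30-16:45 (add 6h to convert from UTC-6).
Jonas in UTC: 07:15-09:30, 11:00-15:00.
Idris in UTC: 08:15-16:00.
Ximena in UTC: 07:00-09:15, 09:30-16:15.
Carol, Mateo, Zubin, Idris, and Ximena can make the full 10:15-10:45 slot — that's 5.

5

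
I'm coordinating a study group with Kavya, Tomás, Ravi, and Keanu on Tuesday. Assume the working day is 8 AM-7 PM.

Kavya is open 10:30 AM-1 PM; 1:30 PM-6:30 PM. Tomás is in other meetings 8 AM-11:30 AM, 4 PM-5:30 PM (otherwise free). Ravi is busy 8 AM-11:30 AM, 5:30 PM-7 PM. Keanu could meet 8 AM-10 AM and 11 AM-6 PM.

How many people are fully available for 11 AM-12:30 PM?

Kavya free: 10:30-13:00, 13:30-18:30.
Tomás free: 11:30-16:00, 17:30-19:00 (invert busy blocks within the working day).
Ravi free: 11:30-17:30 (invert busy blocks within the working day).
Keanu free: 08:00-10:00, 11:00-18:00.
Kavya and Keanu can make the full 11:00-12:30 slot — that's 2.

2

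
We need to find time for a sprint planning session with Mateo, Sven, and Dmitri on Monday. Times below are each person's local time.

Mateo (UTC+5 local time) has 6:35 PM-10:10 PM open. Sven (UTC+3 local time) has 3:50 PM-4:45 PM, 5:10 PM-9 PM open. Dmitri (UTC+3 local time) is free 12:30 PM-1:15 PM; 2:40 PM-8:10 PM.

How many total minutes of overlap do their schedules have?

190

Mateo in UTC: 13:35-17:10 (subtract 5h to convert from UTC+5).
Sven in UTC: 12:50-13:45, 14:10-18:00 (subtract 3h to convert from UTC+3).
Dmitri in UTC: 09:30-10:15, 11:40-17:10 (subtract 3h to convert from UTC+3).
Mateo ∩ Sven: 13:35-13:45, 14:10-17:10.
Mateo ∩ Sven ∩ Dmitri: 13:35-13:45, 14:10-17:10.
So the common availability across everyone is 13:35-13:45, 14:10-17:10.
Summing the common windows: 10 + 180 = 190 minutes.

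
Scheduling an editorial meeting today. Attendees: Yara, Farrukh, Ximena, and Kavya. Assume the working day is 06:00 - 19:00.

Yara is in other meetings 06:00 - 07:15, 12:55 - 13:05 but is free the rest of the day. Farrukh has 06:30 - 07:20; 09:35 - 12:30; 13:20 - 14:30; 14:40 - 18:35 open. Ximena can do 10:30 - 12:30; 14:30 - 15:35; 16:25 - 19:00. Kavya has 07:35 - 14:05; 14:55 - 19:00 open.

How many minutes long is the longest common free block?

Yara free: 07:15-12:55, 13:05-19:00 (invert busy blocks within the working day).
Farrukh free: 06:30-07:20, 09:35-12:30, 13:20-14:30, 14:40-18:35.
Ximena free: 10:30-12:30, 14:30-15:35, 16:25-19:00.
Kavya free: 07:35-14:05, 14:55-19:00.
Yara ∩ Farrukh: 07:15-07:20, 09:35-12:30, 13:20-14:30, 14:40-18:35.
Yara ∩ Farrukh ∩ Ximena: 10:30-12:30, 14:40-15:35, 16:25-18:35.
Yara ∩ Farrukh ∩ Ximena ∩ Kavya: 10:30-12:30, 14:55-15:35, 16:25-18:35.
The longest is 16:25-18:35 at 130 minutes.

130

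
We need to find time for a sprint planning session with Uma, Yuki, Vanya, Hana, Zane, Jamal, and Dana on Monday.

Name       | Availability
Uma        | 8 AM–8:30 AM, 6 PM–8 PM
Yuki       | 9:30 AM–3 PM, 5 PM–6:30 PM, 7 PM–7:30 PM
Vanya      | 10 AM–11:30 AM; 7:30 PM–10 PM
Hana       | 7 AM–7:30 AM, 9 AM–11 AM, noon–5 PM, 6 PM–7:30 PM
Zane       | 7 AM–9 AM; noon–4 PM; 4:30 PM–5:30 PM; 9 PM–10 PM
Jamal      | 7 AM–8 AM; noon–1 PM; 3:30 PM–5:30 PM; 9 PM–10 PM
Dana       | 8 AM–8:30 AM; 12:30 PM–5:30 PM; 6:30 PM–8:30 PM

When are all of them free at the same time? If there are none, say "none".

none

Uma ∩ Yuki: 18:00-18:30, 19:00-19:30.
Uma ∩ Yuki ∩ Vanya: ∅.
Uma ∩ Yuki ∩ Vanya ∩ Hana: ∅.
Uma ∩ Yuki ∩ Vanya ∩ Hana ∩ Zane: ∅.
Uma ∩ Yuki ∩ Vanya ∩ Hana ∩ Zane ∩ Jamal: ∅.
Uma ∩ Yuki ∩ Vanya ∩ Hana ∩ Zane ∩ Jamal ∩ Dana: ∅.
There is no time when everyone is free.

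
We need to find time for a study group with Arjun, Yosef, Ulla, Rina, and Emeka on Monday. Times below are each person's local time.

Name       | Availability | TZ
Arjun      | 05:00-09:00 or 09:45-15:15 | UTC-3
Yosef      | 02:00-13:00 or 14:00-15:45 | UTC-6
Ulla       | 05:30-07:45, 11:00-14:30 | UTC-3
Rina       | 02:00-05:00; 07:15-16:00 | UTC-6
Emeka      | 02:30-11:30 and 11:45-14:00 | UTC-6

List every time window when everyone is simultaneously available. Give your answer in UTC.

08:30-10:45, 14:00-17:30

Arjun in UTC: 08:00-12:00, 12:45-18:15 (add 3h to convert from UTC-3).
Yosef in UTC: 08:00-19:00, 20:00-21:45 (add 6h to convert from UTC-6).
Ulla in UTC: 08:30-10:45, 14:00-17:30 (add 3h to convert from UTC-3).
Rina in UTC: 08:00-11:00, 13:15-22:00 (add 6h to convert from UTC-6).
Emeka in UTC: 08:30-17:30, 17:45-20:00 (add 6h to convert from UTC-6).
Arjun ∩ Yosef: 08:00-12:00, 12:45-18:15.
Arjun ∩ Yosef ∩ Ulla: 08:30-10:45, 14:00-17:30.
Arjun ∩ Yosef ∩ Ulla ∩ Rina: 08:30-10:45, 14:00-17:30.
Arjun ∩ Yosef ∩ Ulla ∩ Rina ∩ Emeka: 08:30-10:45, 14:00-17:30.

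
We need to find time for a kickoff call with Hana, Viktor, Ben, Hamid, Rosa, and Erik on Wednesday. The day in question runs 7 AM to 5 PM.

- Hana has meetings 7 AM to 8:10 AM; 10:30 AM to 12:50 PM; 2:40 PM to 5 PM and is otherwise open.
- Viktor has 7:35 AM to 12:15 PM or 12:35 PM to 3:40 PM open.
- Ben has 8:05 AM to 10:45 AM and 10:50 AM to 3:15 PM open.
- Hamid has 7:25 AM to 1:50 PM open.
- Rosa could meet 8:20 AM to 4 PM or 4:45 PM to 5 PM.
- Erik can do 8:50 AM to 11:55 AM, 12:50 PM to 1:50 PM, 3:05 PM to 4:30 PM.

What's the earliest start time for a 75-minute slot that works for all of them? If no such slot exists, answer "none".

Hana free: 08:10-10:30, 12:50-14:40 (invert busy blocks within the working day).
Viktor free: 07:35-12:15, 12:35-15:40.
Ben free: 08:05-10:45, 10:50-15:15.
Hamid free: 07:25-13:50.
Rosa free: 08:20-16:00, 16:45-17:00.
Erik free: 08:50-11:55, 12:50-13:50, 15:05-16:30.
Hana ∩ Viktor: 08:10-10:30, 12:50-14:40.
Hana ∩ Viktor ∩ Ben: 08:10-10:30, 12:50-14:40.
Hana ∩ Viktor ∩ Ben ∩ Hamid: 08:10-10:30, 12:50-13:50.
Hana ∩ Viktor ∩ Ben ∩ Hamid ∩ Rosa: 08:20-10:30, 12:50-13:50.
Hana ∩ Viktor ∩ Ben ∩ Hamid ∩ Rosa ∩ Erik: 08:50-10:30, 12:50-13:50.
The first common window of at least 75 minutes is 08:50-10:30, so the earliest start is 08:50.

08:50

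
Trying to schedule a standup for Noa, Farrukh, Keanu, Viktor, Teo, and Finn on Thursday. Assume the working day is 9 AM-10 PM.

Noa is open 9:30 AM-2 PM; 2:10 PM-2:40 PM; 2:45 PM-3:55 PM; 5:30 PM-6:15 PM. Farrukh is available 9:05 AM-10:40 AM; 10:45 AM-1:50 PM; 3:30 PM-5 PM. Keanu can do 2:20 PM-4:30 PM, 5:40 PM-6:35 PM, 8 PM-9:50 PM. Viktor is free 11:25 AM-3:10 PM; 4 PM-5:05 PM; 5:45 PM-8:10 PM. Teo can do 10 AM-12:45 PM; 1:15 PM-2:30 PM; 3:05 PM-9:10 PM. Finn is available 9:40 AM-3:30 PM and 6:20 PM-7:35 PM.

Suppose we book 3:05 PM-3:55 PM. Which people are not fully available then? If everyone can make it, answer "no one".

Noa: free for 15:05-15:55. Farrukh: not fully free for 15:05-15:55. Keanu: free for 15:05-15:55. Viktor: not fully free for 15:05-15:55. Teo: free for 15:05-15:55. Finn: not fully free for 15:05-15:55.

Farrukh, Finn, Viktor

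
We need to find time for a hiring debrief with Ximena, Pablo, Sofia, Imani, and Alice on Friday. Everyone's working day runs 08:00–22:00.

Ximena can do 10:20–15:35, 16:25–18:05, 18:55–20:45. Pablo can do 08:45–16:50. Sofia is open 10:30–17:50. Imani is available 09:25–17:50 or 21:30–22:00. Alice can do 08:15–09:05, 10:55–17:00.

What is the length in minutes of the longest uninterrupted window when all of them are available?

Ximena ∩ Pablo: 10:20-15:35, 16:25-16:50.
Ximena ∩ Pablo ∩ Sofia: 10:30-15:35, 16:25-16:50.
Ximena ∩ Pablo ∩ Sofia ∩ Imani: 10:30-15:35, 16:25-16:50.
Ximena ∩ Pablo ∩ Sofia ∩ Imani ∩ Alice: 10:55-15:35, 16:25-16:50.
Those are the intersection windows.
The longest is 10:55-15:35 at 280 minutes.

280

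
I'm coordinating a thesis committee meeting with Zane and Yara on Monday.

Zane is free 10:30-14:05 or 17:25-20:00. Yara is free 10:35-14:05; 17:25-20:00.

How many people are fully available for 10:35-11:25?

Zane and Yara can make the full 10:35-11:25 slot — that's 2.

2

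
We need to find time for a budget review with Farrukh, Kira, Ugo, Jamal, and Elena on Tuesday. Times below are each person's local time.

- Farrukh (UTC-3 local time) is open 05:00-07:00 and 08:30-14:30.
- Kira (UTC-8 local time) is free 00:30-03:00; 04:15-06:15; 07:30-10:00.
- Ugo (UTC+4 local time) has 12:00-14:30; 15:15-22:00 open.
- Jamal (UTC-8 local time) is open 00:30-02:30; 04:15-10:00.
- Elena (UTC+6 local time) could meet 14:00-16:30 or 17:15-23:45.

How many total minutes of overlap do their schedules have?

330

Farrukh in UTC: 08:00-10:00, 11:30-17:30 (add 3h to convert from UTC-3).
Kira in UTC: 08:30-11:00, 12:15-14:15, 15:30-18:00 (add 8h to convert from UTC-8).
Ugo in UTC: 08:00-10:30, 11:15-18:00 (subtract 4h to convert from UTC+4).
Jamal in UTC: 08:30-10:30, 12:15-18:00 (add 8h to convert from UTC-8).
Elena in UTC: 08:00-10:30, 11:15-17:45 (subtract 6h to convert from UTC+6).
Farrukh ∩ Kira: 08:30-10:00, 12:15-14:15, 15:30-17:30.
Farrukh ∩ Kira ∩ Ugo: 08:30-10:00, 12:15-14:15, 15:30-17:30.
Farrukh ∩ Kira ∩ Ugo ∩ Jamal: 08:30-10:00, 12:15-14:15, 15:30-17:30.
Farrukh ∩ Kira ∩ Ugo ∩ Jamal ∩ Elena: 08:30-10:00, 12:15-14:15, 15:30-17:30.
Summing the common windows: 90 + 120 + 120 = 330 minutes.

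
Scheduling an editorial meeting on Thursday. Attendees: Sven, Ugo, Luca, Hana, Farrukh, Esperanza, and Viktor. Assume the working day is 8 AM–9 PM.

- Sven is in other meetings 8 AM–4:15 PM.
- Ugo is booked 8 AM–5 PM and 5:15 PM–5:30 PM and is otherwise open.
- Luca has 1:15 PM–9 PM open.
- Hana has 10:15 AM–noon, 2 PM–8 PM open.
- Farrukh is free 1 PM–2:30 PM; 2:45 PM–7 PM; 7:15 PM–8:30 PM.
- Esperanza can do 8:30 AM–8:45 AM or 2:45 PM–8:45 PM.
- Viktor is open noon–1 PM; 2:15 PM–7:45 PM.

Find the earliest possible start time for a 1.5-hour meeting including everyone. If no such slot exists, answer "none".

17:30

Sven free: 16:15-21:00 (invert busy blocks within the working day).
Ugo free: 17:00-17:15, 17:30-21:00 (invert busy blocks within the working day).
Luca free: 13:15-21:00.
Hana free: 10:15-12:00, 14:00-20:00.
Farrukh free: 13:00-14:30, 14:45-19:00, 19:15-20:30.
Esperanza free: 08:30-08:45, 14:45-20:45.
Viktor free: 12:00-13:00, 14:15-19:45.
Sven ∩ Ugo: 17:00-17:15, 17:30-21:00.
Sven ∩ Ugo ∩ Luca: 17:00-17:15, 17:30-21:00.
Sven ∩ Ugo ∩ Luca ∩ Hana: 17:00-17:15, 17:30-20:00.
Sven ∩ Ugo ∩ Luca ∩ Hana ∩ Farrukh: 17:00-17:15, 17:30-19:00, 19:15-20:00.
Sven ∩ Ugo ∩ Luca ∩ Hana ∩ Farrukh ∩ Esperanza: 17:00-17:15, 17:30-19:00, 19:15-20:00.
Sven ∩ Ugo ∩ Luca ∩ Hana ∩ Farrukh ∩ Esperanza ∩ Viktor: 17:00-17:15, 17:30-19:00, 19:15-19:45.
The first common window of at least 90 minutes is 17:30-19:00, so the earliest start is 17:30.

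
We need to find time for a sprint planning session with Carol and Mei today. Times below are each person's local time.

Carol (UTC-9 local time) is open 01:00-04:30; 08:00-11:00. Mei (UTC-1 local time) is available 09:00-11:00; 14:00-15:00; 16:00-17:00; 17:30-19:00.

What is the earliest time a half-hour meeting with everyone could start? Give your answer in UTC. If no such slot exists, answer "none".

10:00

Carol in UTC: 10:00-13:30, 17:00-20:00 (add 9h to convert from UTC-9).
Mei in UTC: 10:00-12:00, 15:00-16:00, 17:00-18:00, 18:30-20:00 (add 1h to convert from UTC-1).
Carol ∩ Mei: 10:00-12:00, 17:00-18:00, 18:30-20:00.
So the common availability across everyone is 10:00-12:00, 17:00-18:00, 18:30-20:00.
The first common window of at least 30 minutes is 10:00-12:00, so the earliest start is 10:00.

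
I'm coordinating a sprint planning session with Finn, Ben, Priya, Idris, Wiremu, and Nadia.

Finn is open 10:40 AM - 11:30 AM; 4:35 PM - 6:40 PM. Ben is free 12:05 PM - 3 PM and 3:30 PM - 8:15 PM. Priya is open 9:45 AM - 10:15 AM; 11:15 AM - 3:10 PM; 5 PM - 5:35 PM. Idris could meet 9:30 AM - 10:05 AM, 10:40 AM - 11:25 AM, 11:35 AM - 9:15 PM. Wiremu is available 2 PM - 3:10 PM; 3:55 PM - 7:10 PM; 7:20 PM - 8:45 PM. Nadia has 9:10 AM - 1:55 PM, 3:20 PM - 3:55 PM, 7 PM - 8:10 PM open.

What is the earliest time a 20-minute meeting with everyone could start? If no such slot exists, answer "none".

Finn ∩ Ben: 16:35-18:40.
Finn ∩ Ben ∩ Priya: 17:00-17:35.
Finn ∩ Ben ∩ Priya ∩ Idris: 17:00-17:35.
Finn ∩ Ben ∩ Priya ∩ Idris ∩ Wiremu: 17:00-17:35.
Finn ∩ Ben ∩ Priya ∩ Idris ∩ Wiremu ∩ Nadia: ∅.
There is no time when everyone is free.
No common window is at least 20 minutes long.

none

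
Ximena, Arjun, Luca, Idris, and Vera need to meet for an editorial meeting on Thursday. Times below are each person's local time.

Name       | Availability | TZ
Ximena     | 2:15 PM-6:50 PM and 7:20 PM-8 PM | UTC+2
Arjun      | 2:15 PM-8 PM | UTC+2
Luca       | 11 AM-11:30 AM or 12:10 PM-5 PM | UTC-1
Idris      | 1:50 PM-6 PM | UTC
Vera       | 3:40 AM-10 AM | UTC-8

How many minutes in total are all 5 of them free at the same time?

220

Ximena in UTC: 12:15-16:50, 17:20-18:00 (subtract 2h to convert from UTC+2).
Arjun in UTC: 12:15-18:00 (subtract 2h to convert from UTC+2).
Luca in UTC: 12:00-12:30, 13:10-18:00 (add 1h to convert from UTC-1).
Idris in UTC: 13:50-18:00.
Vera in UTC: 11:40-18:00 (add 8h to convert from UTC-8).
Ximena ∩ Arjun: 12:15-16:50, 17:20-18:00.
Ximena ∩ Arjun ∩ Luca: 12:15-12:30, 13:10-16:50, 17:20-18:00.
Ximena ∩ Arjun ∩ Luca ∩ Idris: 13:50-16:50, 17:20-18:00.
Ximena ∩ Arjun ∩ Luca ∩ Idris ∩ Vera: 13:50-16:50, 17:20-18:00.
Summing the common windows: 180 + 40 = 220 minutes.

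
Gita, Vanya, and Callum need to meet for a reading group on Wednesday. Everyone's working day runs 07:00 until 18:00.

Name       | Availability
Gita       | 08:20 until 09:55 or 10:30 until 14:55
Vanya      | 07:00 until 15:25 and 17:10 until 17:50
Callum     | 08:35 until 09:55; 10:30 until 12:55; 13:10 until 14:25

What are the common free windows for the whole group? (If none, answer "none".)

08:35-09:55, 10:30-12:55, 13:10-14:25

Gita ∩ Vanya: 08:20-09:55, 10:30-14:55.
Gita ∩ Vanya ∩ Callum: 08:35-09:55, 10:30-12:55, 13:10-14:25.
Those are the intersection windows.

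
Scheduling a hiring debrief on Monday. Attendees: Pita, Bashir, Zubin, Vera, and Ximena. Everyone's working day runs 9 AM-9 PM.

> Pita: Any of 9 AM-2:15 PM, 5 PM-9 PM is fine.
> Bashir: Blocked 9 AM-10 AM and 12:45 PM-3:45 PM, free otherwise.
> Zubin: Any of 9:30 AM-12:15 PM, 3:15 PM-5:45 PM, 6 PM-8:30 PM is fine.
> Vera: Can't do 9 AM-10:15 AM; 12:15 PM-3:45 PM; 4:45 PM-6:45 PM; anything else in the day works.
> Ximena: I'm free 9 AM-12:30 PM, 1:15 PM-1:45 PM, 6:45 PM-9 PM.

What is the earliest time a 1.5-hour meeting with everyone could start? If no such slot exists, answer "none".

Pita free: 09:00-14:15, 17:00-21:00.
Bashir free: 10:00-12:45, 15:45-21:00 (invert busy blocks within the working day).
Zubin free: 09:30-12:15, 15:15-17:45, 18:00-20:30.
Vera free: 10:15-12:15, 15:45-16:45, 18:45-21:00 (invert busy blocks within the working day).
Ximena free: 09:00-12:30, 13:15-13:45, 18:45-21:00.
Pita ∩ Bashir: 10:00-12:45, 17:00-21:00.
Pita ∩ Bashir ∩ Zubin: 10:00-12:15, 17:00-17:45, 18:00-20:30.
Pita ∩ Bashir ∩ Zubin ∩ Vera: 10:15-12:15, 18:45-20:30.
Pita ∩ Bashir ∩ Zubin ∩ Vera ∩ Ximena: 10:15-12:15, 18:45-20:30.
The first common window of at least 90 minutes is 10:15-12:15, so the earliest start is 10:15.

10:15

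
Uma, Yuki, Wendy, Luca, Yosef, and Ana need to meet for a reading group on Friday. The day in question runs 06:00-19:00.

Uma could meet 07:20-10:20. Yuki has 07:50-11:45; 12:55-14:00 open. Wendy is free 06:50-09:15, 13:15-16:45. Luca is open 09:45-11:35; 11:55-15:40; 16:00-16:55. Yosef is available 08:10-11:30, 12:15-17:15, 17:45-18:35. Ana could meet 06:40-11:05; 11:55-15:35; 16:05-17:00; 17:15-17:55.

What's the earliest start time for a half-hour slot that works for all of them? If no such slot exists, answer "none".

none

Uma ∩ Yuki: 07:50-10:20.
Uma ∩ Yuki ∩ Wendy: 07:50-09:15.
Uma ∩ Yuki ∩ Wendy ∩ Luca: ∅.
Uma ∩ Yuki ∩ Wendy ∩ Luca ∩ Yosef: ∅.
Uma ∩ Yuki ∩ Wendy ∩ Luca ∩ Yosef ∩ Ana: ∅.
There is no time when everyone is free.
No common window is at least 30 minutes long.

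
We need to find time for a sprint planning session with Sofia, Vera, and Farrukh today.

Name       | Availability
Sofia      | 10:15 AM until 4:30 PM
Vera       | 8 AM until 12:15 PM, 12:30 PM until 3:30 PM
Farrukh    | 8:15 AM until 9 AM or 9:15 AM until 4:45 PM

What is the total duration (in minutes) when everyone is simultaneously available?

300

Sofia ∩ Vera: 10:15-12:15, 12:30-15:30.
Sofia ∩ Vera ∩ Farrukh: 10:15-12:15, 12:30-15:30.
So the common availability across everyone is 10:15-12:15, 12:30-15:30.
Summing the common windows: 120 + 180 = 300 minutes.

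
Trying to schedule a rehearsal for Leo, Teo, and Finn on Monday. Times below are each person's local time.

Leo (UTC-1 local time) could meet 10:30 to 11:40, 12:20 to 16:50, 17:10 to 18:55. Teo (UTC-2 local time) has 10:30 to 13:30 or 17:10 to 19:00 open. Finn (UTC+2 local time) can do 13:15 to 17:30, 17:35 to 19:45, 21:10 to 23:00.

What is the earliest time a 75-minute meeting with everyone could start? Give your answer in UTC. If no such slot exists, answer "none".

Leo in UTC: 11:30-12:40, 13:20-17:50, 18:10-19:55 (add 1h to convert from UTC-1).
Teo in UTC: 12:30-15:30, 19:10-21:00 (add 2h to convert from UTC-2).
Finn in UTC: 11:15-15:30, 15:35-17:45, 19:10-21:00 (subtract 2h to convert from UTC+2).
Leo ∩ Teo: 12:30-12:40, 13:20-15:30, 19:10-19:55.
Leo ∩ Teo ∩ Finn: 12:30-12:40, 13:20-15:30, 19:10-19:55.
The first common window of at least 75 minutes is 13:20-15:30, so the earliest start is 13:20.

13:20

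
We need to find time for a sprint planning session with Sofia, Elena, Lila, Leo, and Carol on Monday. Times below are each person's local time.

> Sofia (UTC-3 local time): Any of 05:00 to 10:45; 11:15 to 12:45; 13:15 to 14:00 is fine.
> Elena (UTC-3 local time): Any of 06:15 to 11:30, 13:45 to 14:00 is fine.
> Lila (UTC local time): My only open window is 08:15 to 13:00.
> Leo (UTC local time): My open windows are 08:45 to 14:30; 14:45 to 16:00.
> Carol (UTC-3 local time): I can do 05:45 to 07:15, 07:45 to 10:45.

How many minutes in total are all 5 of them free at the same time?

195

Sofia in UTC: 08:00-13:45, 14:15-15:45, 16:15-17:00 (add 3h to convert from UTC-3).
Elena in UTC: 09:15-14:30, 16:45-17:00 (add 3h to convert from UTC-3).
Lila in UTC: 08:15-13:00.
Leo in UTC: 08:45-14:30, 14:45-16:00.
Carol in UTC: 08:45-10:15, 10:45-13:45 (add 3h to convert from UTC-3).
Sofia ∩ Elena: 09:15-13:45, 14:15-14:30, 16:45-17:00.
Sofia ∩ Elena ∩ Lila: 09:15-13:00.
Sofia ∩ Elena ∩ Lila ∩ Leo: 09:15-13:00.
Sofia ∩ Elena ∩ Lila ∩ Leo ∩ Carol: 09:15-10:15, 10:45-13:00.
Summing the common windows: 60 + 135 = 195 minutes.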